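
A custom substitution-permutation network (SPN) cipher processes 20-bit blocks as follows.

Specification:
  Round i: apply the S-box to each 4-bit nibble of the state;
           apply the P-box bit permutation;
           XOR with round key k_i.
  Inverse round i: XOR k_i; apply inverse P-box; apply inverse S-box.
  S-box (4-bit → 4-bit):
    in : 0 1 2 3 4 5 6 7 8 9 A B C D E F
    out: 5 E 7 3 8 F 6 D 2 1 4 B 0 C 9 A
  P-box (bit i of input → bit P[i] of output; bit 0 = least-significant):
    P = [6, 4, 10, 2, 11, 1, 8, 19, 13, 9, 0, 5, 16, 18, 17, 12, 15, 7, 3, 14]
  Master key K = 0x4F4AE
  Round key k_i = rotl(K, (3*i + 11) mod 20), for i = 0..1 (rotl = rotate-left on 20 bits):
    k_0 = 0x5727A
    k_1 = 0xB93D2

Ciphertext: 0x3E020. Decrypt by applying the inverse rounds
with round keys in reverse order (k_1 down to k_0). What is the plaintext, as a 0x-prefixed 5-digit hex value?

s_0 = ciphertext = 0x3E020
s_1 = InvRound(s_0, k_1) = 0xF4B13
s_2 = InvRound(s_1, k_0) = 0xAD779

0xAD779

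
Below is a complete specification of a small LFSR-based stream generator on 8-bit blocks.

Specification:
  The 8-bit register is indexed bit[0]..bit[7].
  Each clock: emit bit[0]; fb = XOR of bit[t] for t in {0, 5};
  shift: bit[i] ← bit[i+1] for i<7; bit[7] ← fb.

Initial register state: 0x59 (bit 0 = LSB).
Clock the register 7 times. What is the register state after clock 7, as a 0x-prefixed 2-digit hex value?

0x86

reg_0 = 0x59
clock 1: out=1, reg = 0xAC
clock 2: out=0, reg = 0xD6
clock 3: out=0, reg = 0x6B
clock 4: out=1, reg = 0x35
clock 5: out=1, reg = 0x1A
clock 6: out=0, reg = 0x0D
clock 7: out=1, reg = 0x86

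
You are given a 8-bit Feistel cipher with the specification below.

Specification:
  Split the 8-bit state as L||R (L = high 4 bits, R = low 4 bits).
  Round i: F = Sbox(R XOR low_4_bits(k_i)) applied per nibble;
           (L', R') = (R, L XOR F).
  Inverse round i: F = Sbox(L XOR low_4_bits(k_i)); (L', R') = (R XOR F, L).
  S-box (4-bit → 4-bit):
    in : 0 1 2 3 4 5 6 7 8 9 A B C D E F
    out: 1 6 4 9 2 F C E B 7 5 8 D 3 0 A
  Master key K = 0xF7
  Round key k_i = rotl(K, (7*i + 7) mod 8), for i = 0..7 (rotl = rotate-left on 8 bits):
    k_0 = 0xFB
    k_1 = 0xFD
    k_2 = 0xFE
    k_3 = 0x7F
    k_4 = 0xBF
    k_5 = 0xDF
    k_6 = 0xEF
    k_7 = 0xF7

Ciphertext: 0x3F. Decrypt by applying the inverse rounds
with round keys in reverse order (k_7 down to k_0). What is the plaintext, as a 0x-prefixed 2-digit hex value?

0x5B

s_0 = ciphertext = 0x3F
s_1 = InvRound(s_0, k_7) = 0xD3
s_2 = InvRound(s_1, k_6) = 0x7D
s_3 = InvRound(s_2, k_5) = 0x67
s_4 = InvRound(s_3, k_4) = 0x06
s_5 = InvRound(s_4, k_3) = 0xC0
s_6 = InvRound(s_5, k_2) = 0x4C
s_7 = InvRound(s_6, k_1) = 0xB4
s_8 = InvRound(s_7, k_0) = 0x5B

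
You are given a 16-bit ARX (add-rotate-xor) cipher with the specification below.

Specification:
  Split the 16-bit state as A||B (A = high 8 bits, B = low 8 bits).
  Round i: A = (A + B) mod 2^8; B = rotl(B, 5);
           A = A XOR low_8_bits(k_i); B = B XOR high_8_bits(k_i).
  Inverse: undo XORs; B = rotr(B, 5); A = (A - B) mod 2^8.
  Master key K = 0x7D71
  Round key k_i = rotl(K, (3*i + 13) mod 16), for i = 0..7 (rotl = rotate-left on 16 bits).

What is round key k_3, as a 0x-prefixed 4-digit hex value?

0x5C5F

K = 0x7D71
k_0 = rotl(K, (3*0+13) mod 16) = rotl(K, 13) = 0x2FAE
k_1 = rotl(K, (3*1+13) mod 16) = rotl(K, 0) = 0x7D71
k_2 = rotl(K, (3*2+13) mod 16) = rotl(K, 3) = 0xEB8B
k_3 = rotl(K, (3*3+13) mod 16) = rotl(K, 6) = 0x5C5F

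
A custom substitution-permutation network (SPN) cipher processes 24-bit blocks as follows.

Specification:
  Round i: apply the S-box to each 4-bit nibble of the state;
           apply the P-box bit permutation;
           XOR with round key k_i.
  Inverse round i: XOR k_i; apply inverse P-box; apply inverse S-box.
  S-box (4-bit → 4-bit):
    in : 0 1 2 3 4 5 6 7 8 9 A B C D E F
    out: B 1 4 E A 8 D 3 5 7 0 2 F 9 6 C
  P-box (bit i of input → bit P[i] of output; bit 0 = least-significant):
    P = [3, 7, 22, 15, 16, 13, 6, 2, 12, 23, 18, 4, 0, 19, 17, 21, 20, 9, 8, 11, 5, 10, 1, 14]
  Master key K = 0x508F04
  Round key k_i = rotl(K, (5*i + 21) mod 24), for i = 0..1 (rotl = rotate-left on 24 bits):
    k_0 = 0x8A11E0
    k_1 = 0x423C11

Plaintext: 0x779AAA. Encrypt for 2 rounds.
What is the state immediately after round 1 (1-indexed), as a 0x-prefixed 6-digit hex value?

s_0 = plaintext = 0x779AAA
s_1 = Round(s_0, k_0) = 0x9017C1
s_2 = Round(s_1, k_1) = 0xD3027E

0x9017C1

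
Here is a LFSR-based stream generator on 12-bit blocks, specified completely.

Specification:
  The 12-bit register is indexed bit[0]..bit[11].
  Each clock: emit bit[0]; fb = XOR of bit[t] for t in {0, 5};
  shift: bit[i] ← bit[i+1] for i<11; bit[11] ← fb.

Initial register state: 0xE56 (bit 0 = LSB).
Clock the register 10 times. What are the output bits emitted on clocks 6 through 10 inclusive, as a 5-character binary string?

01001

reg_0 = 0xE56
clock 1: out=0, reg = 0x72B
clock 2: out=1, reg = 0x395
clock 3: out=1, reg = 0x9CA
clock 4: out=0, reg = 0x4E5
clock 5: out=1, reg = 0x272
clock 6: out=0, reg = 0x939
clock 7: out=1, reg = 0x49C
clock 8: out=0, reg = 0x24E
clock 9: out=0, reg = 0x127
clock 10: out=1, reg = 0x093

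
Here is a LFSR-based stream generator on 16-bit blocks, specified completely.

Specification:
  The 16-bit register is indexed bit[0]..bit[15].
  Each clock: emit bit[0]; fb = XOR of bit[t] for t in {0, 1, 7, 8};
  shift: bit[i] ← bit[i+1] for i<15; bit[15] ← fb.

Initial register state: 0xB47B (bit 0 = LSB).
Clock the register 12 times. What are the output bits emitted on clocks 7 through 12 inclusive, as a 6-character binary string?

reg_0 = 0xB47B
clock 1: out=1, reg = 0x5A3D
clock 2: out=1, reg = 0xAD1E
clock 3: out=0, reg = 0x568F
clock 4: out=1, reg = 0xAB47
clock 5: out=1, reg = 0xD5A3
clock 6: out=1, reg = 0x6AD1
clock 7: out=1, reg = 0x3568
clock 8: out=0, reg = 0x9AB4
clock 9: out=0, reg = 0xCD5A
clock 10: out=0, reg = 0x66AD
clock 11: out=1, reg = 0x3356
clock 12: out=0, reg = 0x19AB

100010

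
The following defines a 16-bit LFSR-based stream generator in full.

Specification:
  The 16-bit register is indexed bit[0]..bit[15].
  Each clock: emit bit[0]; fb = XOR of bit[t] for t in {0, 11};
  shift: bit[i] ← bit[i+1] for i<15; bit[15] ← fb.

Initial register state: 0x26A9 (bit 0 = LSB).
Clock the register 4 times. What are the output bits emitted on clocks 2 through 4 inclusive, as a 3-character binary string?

reg_0 = 0x26A9
clock 1: out=1, reg = 0x9354
clock 2: out=0, reg = 0x49AA
clock 3: out=0, reg = 0xA4D5
clock 4: out=1, reg = 0xD26A

001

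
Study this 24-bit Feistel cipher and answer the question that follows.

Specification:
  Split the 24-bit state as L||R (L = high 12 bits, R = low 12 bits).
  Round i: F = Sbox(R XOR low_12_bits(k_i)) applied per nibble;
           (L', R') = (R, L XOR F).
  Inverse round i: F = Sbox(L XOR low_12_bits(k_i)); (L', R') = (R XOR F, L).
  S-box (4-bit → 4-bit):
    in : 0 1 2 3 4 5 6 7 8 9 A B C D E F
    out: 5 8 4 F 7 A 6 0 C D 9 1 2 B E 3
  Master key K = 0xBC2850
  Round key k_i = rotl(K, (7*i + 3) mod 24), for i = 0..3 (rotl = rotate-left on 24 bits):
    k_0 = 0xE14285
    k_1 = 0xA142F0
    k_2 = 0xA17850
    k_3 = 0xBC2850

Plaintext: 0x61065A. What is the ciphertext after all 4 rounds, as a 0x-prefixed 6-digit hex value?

0x939198

s_0 = plaintext = 0x61065A
s_1 = Round(s_0, k_0) = 0x65A1A3
s_2 = Round(s_1, k_1) = 0x1A39F5
s_3 = Round(s_2, k_2) = 0x9F5939
s_4 = Round(s_3, k_3) = 0x939198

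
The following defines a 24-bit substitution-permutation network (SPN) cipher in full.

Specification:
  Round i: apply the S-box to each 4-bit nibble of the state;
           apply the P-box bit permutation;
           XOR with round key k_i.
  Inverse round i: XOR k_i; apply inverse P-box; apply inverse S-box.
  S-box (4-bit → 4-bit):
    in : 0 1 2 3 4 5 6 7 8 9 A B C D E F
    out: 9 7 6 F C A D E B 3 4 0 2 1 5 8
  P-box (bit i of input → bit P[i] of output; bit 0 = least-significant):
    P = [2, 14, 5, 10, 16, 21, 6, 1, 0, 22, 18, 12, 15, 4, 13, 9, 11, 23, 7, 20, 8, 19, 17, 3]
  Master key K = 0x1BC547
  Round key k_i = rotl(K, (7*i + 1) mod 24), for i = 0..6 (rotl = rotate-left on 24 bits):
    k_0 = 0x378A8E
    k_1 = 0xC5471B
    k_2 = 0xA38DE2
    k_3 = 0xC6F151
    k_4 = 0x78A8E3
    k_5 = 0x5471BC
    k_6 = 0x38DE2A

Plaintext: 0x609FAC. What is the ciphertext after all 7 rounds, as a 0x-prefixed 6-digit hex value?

0xF14810

s_0 = plaintext = 0x609FAC
s_1 = Round(s_0, k_0) = 0x2553D6
s_2 = Round(s_1, k_1) = 0x1A512E
s_3 = Round(s_2, k_2) = 0xCD8E17
s_4 = Round(s_3, k_3) = 0xEB3F20
s_5 = Round(s_4, k_4) = 0x5A1FB7
s_6 = Round(s_5, k_5) = 0x5C8504
s_7 = Round(s_6, k_6) = 0xF14810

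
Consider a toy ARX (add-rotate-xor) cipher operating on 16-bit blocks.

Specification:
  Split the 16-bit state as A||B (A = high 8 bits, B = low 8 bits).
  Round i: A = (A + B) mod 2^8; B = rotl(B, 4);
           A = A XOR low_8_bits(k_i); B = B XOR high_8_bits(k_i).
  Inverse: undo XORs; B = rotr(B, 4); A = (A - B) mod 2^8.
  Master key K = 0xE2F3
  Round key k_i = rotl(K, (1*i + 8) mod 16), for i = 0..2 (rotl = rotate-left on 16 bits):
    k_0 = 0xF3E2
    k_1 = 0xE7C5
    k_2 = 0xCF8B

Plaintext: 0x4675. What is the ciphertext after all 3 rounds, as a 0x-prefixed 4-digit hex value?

0x6E15

s_0 = plaintext = 0x4675
s_1 = Round(s_0, k_0) = 0x59A4
s_2 = Round(s_1, k_1) = 0x38AD
s_3 = Round(s_2, k_2) = 0x6E15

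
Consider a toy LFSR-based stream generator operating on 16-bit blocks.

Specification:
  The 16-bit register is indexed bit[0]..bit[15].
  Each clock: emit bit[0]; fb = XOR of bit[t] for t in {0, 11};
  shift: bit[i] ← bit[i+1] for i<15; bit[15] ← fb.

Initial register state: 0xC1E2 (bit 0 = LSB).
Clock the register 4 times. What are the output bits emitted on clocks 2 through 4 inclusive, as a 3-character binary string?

reg_0 = 0xC1E2
clock 1: out=0, reg = 0x60F1
clock 2: out=1, reg = 0xB078
clock 3: out=0, reg = 0x583C
clock 4: out=0, reg = 0xAC1E

100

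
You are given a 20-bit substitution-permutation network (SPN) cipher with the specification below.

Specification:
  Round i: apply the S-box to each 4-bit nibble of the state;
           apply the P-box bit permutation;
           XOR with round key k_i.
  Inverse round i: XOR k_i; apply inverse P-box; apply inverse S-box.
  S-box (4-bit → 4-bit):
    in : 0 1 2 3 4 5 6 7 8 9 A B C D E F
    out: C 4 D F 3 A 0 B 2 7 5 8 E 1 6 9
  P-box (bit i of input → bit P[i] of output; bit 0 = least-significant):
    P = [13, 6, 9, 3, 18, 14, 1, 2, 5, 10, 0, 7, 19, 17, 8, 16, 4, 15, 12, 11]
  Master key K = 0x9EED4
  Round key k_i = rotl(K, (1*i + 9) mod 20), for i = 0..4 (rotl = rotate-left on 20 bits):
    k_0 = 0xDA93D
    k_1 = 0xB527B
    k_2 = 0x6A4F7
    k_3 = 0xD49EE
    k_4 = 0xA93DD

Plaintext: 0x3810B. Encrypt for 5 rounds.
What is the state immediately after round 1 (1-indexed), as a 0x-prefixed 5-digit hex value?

s_0 = plaintext = 0x3810B
s_1 = Round(s_0, k_0) = 0xF3122
s_2 = Round(s_1, k_1) = 0x47964
s_3 = Round(s_2, k_2) = 0xD0086
s_4 = Round(s_3, k_3) = 0xC087F
s_5 = Round(s_4, k_4) = 0xF6ED1

0xF3122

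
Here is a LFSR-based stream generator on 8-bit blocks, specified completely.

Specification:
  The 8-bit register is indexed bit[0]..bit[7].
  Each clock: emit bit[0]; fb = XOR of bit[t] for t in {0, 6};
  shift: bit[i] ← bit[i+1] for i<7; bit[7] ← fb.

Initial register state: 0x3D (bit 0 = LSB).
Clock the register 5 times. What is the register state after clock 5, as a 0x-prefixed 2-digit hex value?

0xC9

reg_0 = 0x3D
clock 1: out=1, reg = 0x9E
clock 2: out=0, reg = 0x4F
clock 3: out=1, reg = 0x27
clock 4: out=1, reg = 0x93
clock 5: out=1, reg = 0xC9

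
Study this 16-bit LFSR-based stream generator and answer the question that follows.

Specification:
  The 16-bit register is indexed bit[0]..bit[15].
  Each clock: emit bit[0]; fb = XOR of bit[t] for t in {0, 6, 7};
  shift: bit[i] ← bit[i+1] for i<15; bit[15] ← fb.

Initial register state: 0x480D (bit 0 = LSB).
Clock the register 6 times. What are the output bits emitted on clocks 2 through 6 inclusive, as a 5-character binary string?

reg_0 = 0x480D
clock 1: out=1, reg = 0xA406
clock 2: out=0, reg = 0x5203
clock 3: out=1, reg = 0xA901
clock 4: out=1, reg = 0xD480
clock 5: out=0, reg = 0xEA40
clock 6: out=0, reg = 0xF520

01100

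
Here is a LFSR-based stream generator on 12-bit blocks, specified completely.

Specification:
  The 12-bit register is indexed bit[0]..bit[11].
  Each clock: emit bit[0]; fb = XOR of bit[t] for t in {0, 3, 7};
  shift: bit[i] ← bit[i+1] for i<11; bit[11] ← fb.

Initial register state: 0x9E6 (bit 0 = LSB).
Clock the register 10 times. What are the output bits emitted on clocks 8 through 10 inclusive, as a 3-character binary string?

110

reg_0 = 0x9E6
clock 1: out=0, reg = 0xCF3
clock 2: out=1, reg = 0x679
clock 3: out=1, reg = 0x33C
clock 4: out=0, reg = 0x99E
clock 5: out=0, reg = 0x4CF
clock 6: out=1, reg = 0xA67
clock 7: out=1, reg = 0xD33
clock 8: out=1, reg = 0xE99
clock 9: out=1, reg = 0xF4C
clock 10: out=0, reg = 0xFA6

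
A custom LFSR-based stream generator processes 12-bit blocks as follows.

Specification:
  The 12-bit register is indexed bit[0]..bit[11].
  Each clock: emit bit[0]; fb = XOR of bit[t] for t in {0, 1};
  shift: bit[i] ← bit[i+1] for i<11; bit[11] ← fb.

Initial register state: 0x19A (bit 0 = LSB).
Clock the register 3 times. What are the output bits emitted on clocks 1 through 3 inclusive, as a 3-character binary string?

reg_0 = 0x19A
clock 1: out=0, reg = 0x8CD
clock 2: out=1, reg = 0xC66
clock 3: out=0, reg = 0xE33

010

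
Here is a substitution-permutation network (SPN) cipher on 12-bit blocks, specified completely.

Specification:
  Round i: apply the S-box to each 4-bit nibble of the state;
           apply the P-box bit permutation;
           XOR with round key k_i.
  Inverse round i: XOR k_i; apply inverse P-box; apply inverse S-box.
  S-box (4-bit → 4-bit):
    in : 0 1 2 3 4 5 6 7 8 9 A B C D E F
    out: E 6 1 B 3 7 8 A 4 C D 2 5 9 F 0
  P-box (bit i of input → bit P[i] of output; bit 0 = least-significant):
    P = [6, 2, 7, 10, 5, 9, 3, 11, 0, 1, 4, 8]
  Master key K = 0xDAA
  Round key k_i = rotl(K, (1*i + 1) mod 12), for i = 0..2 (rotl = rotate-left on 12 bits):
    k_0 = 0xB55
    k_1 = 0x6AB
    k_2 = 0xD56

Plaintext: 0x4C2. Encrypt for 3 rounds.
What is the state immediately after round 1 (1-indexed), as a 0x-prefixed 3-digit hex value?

0xB3E

s_0 = plaintext = 0x4C2
s_1 = Round(s_0, k_0) = 0xB3E
s_2 = Round(s_1, k_1) = 0x84D
s_3 = Round(s_2, k_2) = 0xB26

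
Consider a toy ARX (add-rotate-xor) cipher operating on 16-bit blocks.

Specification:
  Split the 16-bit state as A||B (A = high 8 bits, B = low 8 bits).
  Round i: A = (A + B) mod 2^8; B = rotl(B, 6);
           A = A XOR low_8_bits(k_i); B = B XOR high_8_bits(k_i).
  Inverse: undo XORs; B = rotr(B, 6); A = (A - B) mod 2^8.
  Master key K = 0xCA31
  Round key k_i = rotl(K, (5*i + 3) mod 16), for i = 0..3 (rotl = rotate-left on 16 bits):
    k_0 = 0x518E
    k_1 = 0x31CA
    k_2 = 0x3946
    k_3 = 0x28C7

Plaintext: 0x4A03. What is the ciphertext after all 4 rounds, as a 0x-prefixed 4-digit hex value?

s_0 = plaintext = 0x4A03
s_1 = Round(s_0, k_0) = 0xC391
s_2 = Round(s_1, k_1) = 0x9E55
s_3 = Round(s_2, k_2) = 0xB56C
s_4 = Round(s_3, k_3) = 0xE633

0xE633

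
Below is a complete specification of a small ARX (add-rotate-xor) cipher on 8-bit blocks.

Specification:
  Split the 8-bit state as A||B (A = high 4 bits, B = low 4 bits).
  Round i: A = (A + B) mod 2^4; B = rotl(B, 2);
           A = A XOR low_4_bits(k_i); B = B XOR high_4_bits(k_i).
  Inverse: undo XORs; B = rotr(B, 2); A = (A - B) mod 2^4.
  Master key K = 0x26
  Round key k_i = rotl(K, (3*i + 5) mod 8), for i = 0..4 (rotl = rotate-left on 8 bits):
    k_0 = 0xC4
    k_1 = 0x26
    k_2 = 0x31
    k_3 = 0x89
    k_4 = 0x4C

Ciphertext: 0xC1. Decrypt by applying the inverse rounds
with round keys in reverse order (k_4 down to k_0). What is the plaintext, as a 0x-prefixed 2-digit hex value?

0x70

s_0 = ciphertext = 0xC1
s_1 = InvRound(s_0, k_4) = 0xB5
s_2 = InvRound(s_1, k_3) = 0xB7
s_3 = InvRound(s_2, k_2) = 0x91
s_4 = InvRound(s_3, k_1) = 0x3C
s_5 = InvRound(s_4, k_0) = 0x70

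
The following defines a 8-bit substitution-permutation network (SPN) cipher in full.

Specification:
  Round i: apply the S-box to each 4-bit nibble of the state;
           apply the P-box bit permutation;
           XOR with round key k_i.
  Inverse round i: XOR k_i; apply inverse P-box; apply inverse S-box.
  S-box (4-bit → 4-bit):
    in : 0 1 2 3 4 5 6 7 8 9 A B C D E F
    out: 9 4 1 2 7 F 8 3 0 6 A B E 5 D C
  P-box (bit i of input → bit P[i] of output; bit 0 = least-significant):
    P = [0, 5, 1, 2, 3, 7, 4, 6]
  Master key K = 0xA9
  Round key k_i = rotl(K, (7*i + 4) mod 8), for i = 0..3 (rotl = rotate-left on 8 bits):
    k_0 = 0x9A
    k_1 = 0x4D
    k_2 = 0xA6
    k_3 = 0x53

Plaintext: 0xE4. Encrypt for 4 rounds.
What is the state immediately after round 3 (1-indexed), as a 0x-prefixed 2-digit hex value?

s_0 = plaintext = 0xE4
s_1 = Round(s_0, k_0) = 0xE1
s_2 = Round(s_1, k_1) = 0x17
s_3 = Round(s_2, k_2) = 0x97
s_4 = Round(s_3, k_3) = 0xE2

0x97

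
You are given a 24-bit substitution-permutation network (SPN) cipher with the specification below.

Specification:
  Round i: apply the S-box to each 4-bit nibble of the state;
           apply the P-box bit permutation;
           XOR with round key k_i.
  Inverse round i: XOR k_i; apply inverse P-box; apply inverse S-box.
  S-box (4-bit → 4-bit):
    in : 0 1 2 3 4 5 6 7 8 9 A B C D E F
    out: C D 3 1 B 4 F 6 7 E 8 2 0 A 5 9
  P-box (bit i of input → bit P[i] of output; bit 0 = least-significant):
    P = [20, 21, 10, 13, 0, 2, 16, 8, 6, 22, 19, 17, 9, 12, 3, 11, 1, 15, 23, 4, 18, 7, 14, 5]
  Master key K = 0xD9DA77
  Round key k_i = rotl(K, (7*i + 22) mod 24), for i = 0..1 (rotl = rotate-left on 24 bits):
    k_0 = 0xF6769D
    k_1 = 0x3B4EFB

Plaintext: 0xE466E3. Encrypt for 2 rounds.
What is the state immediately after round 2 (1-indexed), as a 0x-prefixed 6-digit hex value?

0x8BE2CB

s_0 = plaintext = 0xE466E3
s_1 = Round(s_0, k_0) = 0xA9ACC6
s_2 = Round(s_1, k_1) = 0x8BE2CB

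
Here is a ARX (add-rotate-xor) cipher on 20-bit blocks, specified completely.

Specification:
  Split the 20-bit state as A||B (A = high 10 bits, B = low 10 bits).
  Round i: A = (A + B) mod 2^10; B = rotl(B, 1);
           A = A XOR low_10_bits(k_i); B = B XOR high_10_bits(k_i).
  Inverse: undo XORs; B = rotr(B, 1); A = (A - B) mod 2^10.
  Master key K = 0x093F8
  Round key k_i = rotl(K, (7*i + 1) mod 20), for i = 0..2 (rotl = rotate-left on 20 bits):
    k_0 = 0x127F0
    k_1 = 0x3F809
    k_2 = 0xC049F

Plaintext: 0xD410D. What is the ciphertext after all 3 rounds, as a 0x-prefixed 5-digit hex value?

0xBF7B3

s_0 = plaintext = 0xD410D
s_1 = Round(s_0, k_0) = 0xEB653
s_2 = Round(s_1, k_1) = 0x82459
s_3 = Round(s_2, k_2) = 0xBF7B3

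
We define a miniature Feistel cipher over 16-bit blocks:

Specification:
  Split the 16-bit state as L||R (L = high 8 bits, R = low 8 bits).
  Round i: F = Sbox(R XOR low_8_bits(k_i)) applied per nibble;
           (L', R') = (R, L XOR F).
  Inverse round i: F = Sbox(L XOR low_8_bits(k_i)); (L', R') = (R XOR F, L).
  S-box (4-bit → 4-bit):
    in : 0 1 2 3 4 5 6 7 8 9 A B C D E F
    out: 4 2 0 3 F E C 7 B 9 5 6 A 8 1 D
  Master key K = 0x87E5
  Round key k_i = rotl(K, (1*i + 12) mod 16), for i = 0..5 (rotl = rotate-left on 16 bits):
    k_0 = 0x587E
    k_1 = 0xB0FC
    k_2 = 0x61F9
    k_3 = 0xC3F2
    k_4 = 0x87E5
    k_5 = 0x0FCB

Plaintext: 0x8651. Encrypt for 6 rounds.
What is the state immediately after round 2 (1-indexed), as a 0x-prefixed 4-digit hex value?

s_0 = plaintext = 0x8651
s_1 = Round(s_0, k_0) = 0x518B
s_2 = Round(s_1, k_1) = 0x8B26
s_3 = Round(s_2, k_2) = 0x2606
s_4 = Round(s_3, k_3) = 0x06F9
s_5 = Round(s_4, k_4) = 0xF92C
s_6 = Round(s_5, k_5) = 0x2CEE

0x8B26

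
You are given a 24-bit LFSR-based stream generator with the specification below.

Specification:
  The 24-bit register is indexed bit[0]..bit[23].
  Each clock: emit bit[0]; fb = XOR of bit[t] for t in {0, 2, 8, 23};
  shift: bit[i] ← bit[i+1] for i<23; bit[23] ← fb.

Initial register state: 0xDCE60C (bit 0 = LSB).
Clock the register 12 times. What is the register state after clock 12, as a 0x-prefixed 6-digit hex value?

0xED8DCE

reg_0 = 0xDCE60C
clock 1: out=0, reg = 0x6E7306
clock 2: out=0, reg = 0x373983
clock 3: out=1, reg = 0x1B9CC1
clock 4: out=1, reg = 0x8DCE60
clock 5: out=0, reg = 0xC6E730
clock 6: out=0, reg = 0x637398
clock 7: out=0, reg = 0xB1B9CC
clock 8: out=0, reg = 0xD8DCE6
clock 9: out=0, reg = 0x6C6E73
clock 10: out=1, reg = 0xB63739
clock 11: out=1, reg = 0xDB1B9C
clock 12: out=0, reg = 0xED8DCE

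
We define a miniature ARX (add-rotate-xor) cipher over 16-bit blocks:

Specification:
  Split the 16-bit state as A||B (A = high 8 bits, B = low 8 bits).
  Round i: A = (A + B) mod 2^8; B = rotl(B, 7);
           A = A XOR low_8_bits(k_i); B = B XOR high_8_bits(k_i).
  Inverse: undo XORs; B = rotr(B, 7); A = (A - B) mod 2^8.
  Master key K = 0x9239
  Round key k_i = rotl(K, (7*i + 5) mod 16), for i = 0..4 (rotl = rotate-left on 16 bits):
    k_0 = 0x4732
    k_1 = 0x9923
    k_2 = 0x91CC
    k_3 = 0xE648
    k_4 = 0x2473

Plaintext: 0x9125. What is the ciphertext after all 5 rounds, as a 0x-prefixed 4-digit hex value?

0x805D

s_0 = plaintext = 0x9125
s_1 = Round(s_0, k_0) = 0x84D5
s_2 = Round(s_1, k_1) = 0x7A73
s_3 = Round(s_2, k_2) = 0x2128
s_4 = Round(s_3, k_3) = 0x01F2
s_5 = Round(s_4, k_4) = 0x805D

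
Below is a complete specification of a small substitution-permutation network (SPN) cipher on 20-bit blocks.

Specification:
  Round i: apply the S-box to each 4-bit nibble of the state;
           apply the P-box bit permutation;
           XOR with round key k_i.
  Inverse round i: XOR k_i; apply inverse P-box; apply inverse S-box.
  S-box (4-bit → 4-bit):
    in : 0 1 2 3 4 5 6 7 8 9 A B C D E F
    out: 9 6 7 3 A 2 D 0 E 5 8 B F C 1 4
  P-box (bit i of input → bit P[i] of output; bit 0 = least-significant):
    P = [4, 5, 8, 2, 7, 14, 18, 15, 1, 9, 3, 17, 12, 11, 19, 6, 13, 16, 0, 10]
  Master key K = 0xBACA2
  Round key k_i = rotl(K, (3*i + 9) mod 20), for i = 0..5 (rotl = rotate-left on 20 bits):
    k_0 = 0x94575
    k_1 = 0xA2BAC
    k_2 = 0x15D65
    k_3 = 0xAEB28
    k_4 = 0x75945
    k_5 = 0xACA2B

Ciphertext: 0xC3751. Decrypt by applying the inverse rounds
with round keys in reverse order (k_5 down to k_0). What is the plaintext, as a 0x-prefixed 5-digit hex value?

0x4F4DE

s_0 = ciphertext = 0xC3751
s_1 = InvRound(s_0, k_5) = 0x0B682
s_2 = InvRound(s_1, k_4) = 0xC4BCD
s_3 = InvRound(s_2, k_3) = 0x9AA64
s_4 = InvRound(s_3, k_2) = 0x6954F
s_5 = InvRound(s_4, k_1) = 0x6C365
s_6 = InvRound(s_5, k_0) = 0x4F4DE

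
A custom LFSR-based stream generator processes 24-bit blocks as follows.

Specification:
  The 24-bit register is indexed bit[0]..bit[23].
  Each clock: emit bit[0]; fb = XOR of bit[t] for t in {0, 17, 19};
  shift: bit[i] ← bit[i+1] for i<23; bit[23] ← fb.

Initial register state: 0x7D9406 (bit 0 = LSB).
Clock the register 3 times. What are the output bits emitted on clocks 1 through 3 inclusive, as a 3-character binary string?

reg_0 = 0x7D9406
clock 1: out=0, reg = 0xBECA03
clock 2: out=1, reg = 0xDF6501
clock 3: out=1, reg = 0xEFB280

011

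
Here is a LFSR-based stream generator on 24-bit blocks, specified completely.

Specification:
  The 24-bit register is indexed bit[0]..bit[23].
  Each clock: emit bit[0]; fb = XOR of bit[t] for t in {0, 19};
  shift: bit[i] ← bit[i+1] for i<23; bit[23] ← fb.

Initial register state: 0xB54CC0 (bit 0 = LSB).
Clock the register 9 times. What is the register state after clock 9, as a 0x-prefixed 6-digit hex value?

0x0B5AA6

reg_0 = 0xB54CC0
clock 1: out=0, reg = 0x5AA660
clock 2: out=0, reg = 0xAD5330
clock 3: out=0, reg = 0xD6A998
clock 4: out=0, reg = 0x6B54CC
clock 5: out=0, reg = 0xB5AA66
clock 6: out=0, reg = 0x5AD533
clock 7: out=1, reg = 0x2D6A99
clock 8: out=1, reg = 0x16B54C
clock 9: out=0, reg = 0x0B5AA6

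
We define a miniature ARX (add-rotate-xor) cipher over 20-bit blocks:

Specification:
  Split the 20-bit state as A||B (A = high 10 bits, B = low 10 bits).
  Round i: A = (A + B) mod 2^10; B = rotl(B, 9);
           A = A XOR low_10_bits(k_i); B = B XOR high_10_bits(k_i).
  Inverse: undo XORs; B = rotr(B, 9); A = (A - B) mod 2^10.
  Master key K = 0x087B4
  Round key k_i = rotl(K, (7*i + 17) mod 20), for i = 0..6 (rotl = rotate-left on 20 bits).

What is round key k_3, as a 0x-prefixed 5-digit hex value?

0x021ED

K = 0x087B4
k_0 = rotl(K, (7*0+17) mod 20) = rotl(K, 17) = 0x810F6
k_1 = rotl(K, (7*1+17) mod 20) = rotl(K, 4) = 0x87B40
k_2 = rotl(K, (7*2+17) mod 20) = rotl(K, 11) = 0xDA043
k_3 = rotl(K, (7*3+17) mod 20) = rotl(K, 18) = 0x021ED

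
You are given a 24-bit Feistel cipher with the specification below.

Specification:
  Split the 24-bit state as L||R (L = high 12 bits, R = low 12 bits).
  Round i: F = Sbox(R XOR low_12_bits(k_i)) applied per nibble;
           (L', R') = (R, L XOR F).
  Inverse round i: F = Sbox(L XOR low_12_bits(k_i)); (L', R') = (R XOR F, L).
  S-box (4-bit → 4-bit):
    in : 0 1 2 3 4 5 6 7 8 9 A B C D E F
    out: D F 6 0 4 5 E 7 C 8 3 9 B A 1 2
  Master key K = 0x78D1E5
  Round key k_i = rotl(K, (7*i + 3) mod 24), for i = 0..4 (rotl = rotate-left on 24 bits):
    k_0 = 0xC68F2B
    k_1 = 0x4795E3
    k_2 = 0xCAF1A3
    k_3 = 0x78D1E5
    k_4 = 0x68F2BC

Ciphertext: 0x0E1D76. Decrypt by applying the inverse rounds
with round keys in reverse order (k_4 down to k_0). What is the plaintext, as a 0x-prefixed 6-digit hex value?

s_0 = ciphertext = 0x0E1D76
s_1 = InvRound(s_0, k_4) = 0xB2C0E1
s_2 = InvRound(s_1, k_3) = 0x359B2C
s_3 = InvRound(s_2, k_2) = 0xD0F359
s_4 = InvRound(s_3, k_1) = 0xF42D0F
s_5 = InvRound(s_4, k_0) = 0x0E7F42

0x0E7F42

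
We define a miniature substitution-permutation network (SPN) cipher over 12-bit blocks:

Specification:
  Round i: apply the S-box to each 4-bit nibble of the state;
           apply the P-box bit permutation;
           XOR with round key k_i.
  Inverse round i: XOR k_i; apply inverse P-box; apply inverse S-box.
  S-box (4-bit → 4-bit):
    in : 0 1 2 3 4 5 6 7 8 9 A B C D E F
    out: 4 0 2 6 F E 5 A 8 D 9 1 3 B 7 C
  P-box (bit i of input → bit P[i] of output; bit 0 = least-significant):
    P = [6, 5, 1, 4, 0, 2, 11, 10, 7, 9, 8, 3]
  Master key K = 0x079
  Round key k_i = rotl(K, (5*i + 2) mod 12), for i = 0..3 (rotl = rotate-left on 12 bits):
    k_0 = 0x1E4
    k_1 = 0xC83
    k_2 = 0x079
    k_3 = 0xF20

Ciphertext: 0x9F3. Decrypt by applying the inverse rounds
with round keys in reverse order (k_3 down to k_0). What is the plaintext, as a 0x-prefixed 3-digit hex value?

s_0 = ciphertext = 0x9F3
s_1 = InvRound(s_0, k_3) = 0xCA9
s_2 = InvRound(s_1, k_2) = 0xBFA
s_3 = InvRound(s_2, k_1) = 0x5AD
s_4 = InvRound(s_3, k_0) = 0x8AB

0x8AB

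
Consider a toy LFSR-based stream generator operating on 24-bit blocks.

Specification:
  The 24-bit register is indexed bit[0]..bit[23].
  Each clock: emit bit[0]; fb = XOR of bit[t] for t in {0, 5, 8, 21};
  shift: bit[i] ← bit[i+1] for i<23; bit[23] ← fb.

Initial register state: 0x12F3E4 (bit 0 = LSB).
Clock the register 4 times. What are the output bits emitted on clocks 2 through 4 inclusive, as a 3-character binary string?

reg_0 = 0x12F3E4
clock 1: out=0, reg = 0x0979F2
clock 2: out=0, reg = 0x04BCF9
clock 3: out=1, reg = 0x025E7C
clock 4: out=0, reg = 0x812F3E

010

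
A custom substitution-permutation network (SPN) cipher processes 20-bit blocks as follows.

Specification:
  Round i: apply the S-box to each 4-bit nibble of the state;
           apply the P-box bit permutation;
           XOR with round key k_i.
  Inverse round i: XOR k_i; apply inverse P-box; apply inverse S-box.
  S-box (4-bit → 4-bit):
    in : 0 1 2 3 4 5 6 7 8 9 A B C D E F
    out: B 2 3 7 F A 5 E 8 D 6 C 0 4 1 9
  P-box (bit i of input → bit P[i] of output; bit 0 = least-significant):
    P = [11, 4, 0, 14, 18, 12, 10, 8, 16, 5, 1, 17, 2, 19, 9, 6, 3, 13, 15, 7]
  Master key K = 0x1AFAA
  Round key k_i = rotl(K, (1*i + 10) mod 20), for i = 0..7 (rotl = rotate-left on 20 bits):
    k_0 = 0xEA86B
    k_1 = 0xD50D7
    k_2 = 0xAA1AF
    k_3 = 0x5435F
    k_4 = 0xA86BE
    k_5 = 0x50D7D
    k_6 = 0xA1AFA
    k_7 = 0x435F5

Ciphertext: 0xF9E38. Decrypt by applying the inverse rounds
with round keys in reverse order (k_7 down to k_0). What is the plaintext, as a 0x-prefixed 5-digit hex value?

0x6073A

s_0 = ciphertext = 0xF9E38
s_1 = InvRound(s_0, k_7) = 0x44F86
s_2 = InvRound(s_1, k_6) = 0xE0545
s_3 = InvRound(s_2, k_5) = 0xE10C2
s_4 = InvRound(s_3, k_4) = 0x69131
s_5 = InvRound(s_4, k_3) = 0x69418
s_6 = InvRound(s_5, k_2) = 0x52A4A
s_7 = InvRound(s_6, k_1) = 0x03C14
s_8 = InvRound(s_7, k_0) = 0x6073A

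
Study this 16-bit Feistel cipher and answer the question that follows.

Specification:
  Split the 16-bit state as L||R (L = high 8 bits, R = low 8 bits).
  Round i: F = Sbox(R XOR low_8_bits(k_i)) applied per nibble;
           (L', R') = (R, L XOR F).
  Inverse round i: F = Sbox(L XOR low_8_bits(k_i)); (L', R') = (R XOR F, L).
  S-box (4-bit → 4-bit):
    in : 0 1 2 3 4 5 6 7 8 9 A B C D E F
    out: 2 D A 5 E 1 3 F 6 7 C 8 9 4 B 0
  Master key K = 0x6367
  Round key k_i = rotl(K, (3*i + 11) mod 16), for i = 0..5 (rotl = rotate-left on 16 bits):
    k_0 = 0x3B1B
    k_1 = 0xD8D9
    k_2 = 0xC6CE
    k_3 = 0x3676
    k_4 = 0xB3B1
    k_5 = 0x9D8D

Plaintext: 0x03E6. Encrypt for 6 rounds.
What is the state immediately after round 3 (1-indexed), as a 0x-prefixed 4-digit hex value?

0xAD32

s_0 = plaintext = 0x03E6
s_1 = Round(s_0, k_0) = 0xE607
s_2 = Round(s_1, k_1) = 0x07AD
s_3 = Round(s_2, k_2) = 0xAD32
s_4 = Round(s_3, k_3) = 0x3243
s_5 = Round(s_4, k_4) = 0x4338
s_6 = Round(s_5, k_5) = 0x38C2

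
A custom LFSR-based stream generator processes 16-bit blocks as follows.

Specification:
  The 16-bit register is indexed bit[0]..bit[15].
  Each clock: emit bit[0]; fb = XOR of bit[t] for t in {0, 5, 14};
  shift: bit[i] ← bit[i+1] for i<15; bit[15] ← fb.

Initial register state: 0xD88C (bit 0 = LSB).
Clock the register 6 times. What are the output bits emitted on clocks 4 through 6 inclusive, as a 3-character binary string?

reg_0 = 0xD88C
clock 1: out=0, reg = 0xEC46
clock 2: out=0, reg = 0xF623
clock 3: out=1, reg = 0xFB11
clock 4: out=1, reg = 0x7D88
clock 5: out=0, reg = 0xBEC4
clock 6: out=0, reg = 0x5F62

100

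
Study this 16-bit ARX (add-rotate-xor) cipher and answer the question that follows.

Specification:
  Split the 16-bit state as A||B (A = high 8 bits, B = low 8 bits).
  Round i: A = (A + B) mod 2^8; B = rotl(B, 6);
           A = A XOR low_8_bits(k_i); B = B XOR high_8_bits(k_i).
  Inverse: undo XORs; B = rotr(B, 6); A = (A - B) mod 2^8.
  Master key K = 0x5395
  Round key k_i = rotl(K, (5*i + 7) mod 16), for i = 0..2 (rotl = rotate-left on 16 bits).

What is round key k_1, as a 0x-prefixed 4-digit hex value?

0x5539

K = 0x5395
k_0 = rotl(K, (5*0+7) mod 16) = rotl(K, 7) = 0xCAA9
k_1 = rotl(K, (5*1+7) mod 16) = rotl(K, 12) = 0x5539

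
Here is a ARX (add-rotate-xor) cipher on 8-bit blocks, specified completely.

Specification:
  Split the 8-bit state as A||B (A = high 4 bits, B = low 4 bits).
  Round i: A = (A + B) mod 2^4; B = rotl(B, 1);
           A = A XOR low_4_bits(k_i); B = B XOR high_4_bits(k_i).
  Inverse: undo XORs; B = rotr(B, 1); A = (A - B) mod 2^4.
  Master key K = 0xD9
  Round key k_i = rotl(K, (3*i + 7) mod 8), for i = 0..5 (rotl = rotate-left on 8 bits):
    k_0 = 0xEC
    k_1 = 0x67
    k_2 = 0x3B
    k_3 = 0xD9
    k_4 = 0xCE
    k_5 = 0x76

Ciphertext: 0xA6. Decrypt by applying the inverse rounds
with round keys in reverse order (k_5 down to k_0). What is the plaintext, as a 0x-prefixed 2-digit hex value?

s_0 = ciphertext = 0xA6
s_1 = InvRound(s_0, k_5) = 0x48
s_2 = InvRound(s_1, k_4) = 0x82
s_3 = InvRound(s_2, k_3) = 0x2F
s_4 = InvRound(s_3, k_2) = 0x36
s_5 = InvRound(s_4, k_1) = 0x40
s_6 = InvRound(s_5, k_0) = 0x17

0x17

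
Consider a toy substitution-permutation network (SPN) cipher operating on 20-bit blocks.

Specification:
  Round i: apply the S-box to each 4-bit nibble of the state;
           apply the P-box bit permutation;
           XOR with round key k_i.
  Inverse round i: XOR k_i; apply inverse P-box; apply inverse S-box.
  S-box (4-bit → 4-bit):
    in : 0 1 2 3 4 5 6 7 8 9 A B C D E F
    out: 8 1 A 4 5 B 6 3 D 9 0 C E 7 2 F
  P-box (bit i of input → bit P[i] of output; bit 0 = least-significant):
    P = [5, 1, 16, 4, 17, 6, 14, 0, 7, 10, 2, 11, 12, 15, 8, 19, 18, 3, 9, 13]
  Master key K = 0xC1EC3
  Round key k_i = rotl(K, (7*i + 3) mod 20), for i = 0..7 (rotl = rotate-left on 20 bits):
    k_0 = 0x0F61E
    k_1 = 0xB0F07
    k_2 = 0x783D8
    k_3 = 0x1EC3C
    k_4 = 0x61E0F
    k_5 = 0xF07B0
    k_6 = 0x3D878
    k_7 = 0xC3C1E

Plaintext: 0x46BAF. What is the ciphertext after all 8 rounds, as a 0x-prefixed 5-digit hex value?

s_0 = plaintext = 0x46BAF
s_1 = Round(s_0, k_0) = 0x57D28
s_2 = Round(s_1, k_1) = 0xEBBFA
s_3 = Round(s_2, k_2) = 0xDCA95
s_4 = Round(s_3, k_3) = 0xF6F07
s_5 = Round(s_4, k_4) = 0x2B1A0
s_6 = Round(s_5, k_5) = 0x72628
s_7 = Round(s_6, k_6) = 0xE5C05
s_8 = Round(s_7, k_7) = 0x4A021

0x4A021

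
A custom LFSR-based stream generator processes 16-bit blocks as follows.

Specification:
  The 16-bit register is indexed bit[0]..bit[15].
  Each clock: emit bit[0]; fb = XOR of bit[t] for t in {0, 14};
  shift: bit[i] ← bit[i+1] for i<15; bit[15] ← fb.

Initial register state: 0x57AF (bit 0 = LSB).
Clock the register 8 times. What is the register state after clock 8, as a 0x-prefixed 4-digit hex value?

reg_0 = 0x57AF
clock 1: out=1, reg = 0x2BD7
clock 2: out=1, reg = 0x95EB
clock 3: out=1, reg = 0xCAF5
clock 4: out=1, reg = 0x657A
clock 5: out=0, reg = 0xB2BD
clock 6: out=1, reg = 0xD95E
clock 7: out=0, reg = 0xECAF
clock 8: out=1, reg = 0x7657

0x7657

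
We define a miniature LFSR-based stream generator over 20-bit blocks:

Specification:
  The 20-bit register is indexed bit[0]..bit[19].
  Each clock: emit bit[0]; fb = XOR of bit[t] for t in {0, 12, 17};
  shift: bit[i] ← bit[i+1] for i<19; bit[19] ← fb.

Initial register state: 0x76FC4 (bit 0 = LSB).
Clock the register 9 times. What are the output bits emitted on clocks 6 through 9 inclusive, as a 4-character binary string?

reg_0 = 0x76FC4
clock 1: out=0, reg = 0xBB7E2
clock 2: out=0, reg = 0x5DBF1
clock 3: out=1, reg = 0x2EDF8
clock 4: out=0, reg = 0x976FC
clock 5: out=0, reg = 0xCBB7E
clock 6: out=0, reg = 0xE5DBF
clock 7: out=1, reg = 0xF2EDF
clock 8: out=1, reg = 0x7976F
clock 9: out=1, reg = 0xBCBB7

0111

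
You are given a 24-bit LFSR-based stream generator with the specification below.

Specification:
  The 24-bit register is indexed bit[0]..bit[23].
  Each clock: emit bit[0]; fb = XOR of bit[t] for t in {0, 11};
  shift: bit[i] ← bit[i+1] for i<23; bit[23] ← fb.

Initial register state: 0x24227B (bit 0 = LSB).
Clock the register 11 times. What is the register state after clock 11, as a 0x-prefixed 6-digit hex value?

reg_0 = 0x24227B
clock 1: out=1, reg = 0x92113D
clock 2: out=1, reg = 0xC9089E
clock 3: out=0, reg = 0xE4844F
clock 4: out=1, reg = 0xF24227
clock 5: out=1, reg = 0xF92113
clock 6: out=1, reg = 0xFC9089
clock 7: out=1, reg = 0xFE4844
clock 8: out=0, reg = 0xFF2422
clock 9: out=0, reg = 0x7F9211
clock 10: out=1, reg = 0xBFC908
clock 11: out=0, reg = 0xDFE484

0xDFE484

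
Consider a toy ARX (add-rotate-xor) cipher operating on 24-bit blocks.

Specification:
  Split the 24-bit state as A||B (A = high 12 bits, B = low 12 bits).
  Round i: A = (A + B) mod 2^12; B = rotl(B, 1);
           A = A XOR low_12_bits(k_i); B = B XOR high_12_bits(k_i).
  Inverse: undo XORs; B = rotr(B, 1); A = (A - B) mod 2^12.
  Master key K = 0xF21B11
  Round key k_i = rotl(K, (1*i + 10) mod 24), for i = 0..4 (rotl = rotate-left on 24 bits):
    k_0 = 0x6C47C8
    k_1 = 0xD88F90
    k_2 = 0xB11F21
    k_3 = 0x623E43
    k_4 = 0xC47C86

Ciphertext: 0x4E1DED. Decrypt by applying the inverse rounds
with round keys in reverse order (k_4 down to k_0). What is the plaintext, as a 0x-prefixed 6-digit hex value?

s_0 = ciphertext = 0x4E1DED
s_1 = InvRound(s_0, k_4) = 0x7920D5
s_2 = InvRound(s_1, k_3) = 0x65637B
s_3 = InvRound(s_2, k_2) = 0x542435
s_4 = InvRound(s_3, k_1) = 0xDF4CDE
s_5 = InvRound(s_4, k_0) = 0x52F50D

0x52F50D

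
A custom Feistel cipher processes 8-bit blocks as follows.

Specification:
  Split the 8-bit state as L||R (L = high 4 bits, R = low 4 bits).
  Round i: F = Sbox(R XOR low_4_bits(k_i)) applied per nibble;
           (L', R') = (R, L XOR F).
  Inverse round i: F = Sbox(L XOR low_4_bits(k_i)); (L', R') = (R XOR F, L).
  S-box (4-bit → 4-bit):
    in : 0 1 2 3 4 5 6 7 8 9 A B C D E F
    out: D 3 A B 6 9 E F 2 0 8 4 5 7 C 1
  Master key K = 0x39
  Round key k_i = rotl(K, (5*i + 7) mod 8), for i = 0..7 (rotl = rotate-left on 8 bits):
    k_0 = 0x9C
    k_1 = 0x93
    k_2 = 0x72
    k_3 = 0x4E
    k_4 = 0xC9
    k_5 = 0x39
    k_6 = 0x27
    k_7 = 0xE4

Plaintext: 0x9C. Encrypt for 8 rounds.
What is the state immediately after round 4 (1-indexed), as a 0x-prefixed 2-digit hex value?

0x73

s_0 = plaintext = 0x9C
s_1 = Round(s_0, k_0) = 0xC4
s_2 = Round(s_1, k_1) = 0x43
s_3 = Round(s_2, k_2) = 0x37
s_4 = Round(s_3, k_3) = 0x73
s_5 = Round(s_4, k_4) = 0x3F
s_6 = Round(s_5, k_5) = 0xFD
s_7 = Round(s_6, k_6) = 0xD7
s_8 = Round(s_7, k_7) = 0x76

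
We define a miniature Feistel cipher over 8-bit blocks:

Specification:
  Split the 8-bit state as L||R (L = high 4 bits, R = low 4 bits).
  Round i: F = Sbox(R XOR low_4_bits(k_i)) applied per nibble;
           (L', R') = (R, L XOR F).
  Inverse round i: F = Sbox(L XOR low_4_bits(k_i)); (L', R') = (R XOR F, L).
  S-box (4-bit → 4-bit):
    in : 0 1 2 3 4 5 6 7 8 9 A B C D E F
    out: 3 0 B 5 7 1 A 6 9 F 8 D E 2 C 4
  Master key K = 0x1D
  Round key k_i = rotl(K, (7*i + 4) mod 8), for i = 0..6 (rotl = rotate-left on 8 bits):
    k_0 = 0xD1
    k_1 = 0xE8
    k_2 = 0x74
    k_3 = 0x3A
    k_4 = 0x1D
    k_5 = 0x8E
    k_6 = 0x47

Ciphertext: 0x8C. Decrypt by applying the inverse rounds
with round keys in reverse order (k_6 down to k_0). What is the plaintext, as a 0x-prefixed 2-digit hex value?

s_0 = ciphertext = 0x8C
s_1 = InvRound(s_0, k_6) = 0x88
s_2 = InvRound(s_1, k_5) = 0x28
s_3 = InvRound(s_2, k_4) = 0xC2
s_4 = InvRound(s_3, k_3) = 0x8C
s_5 = InvRound(s_4, k_2) = 0x28
s_6 = InvRound(s_5, k_1) = 0x02
s_7 = InvRound(s_6, k_0) = 0x20

0x20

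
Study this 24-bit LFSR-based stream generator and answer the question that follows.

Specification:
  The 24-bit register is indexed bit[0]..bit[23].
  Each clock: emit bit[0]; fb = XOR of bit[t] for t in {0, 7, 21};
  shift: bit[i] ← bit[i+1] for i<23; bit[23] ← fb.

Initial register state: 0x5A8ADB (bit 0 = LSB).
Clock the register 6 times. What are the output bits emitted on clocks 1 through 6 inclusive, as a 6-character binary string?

110110

reg_0 = 0x5A8ADB
clock 1: out=1, reg = 0x2D456D
clock 2: out=1, reg = 0x16A2B6
clock 3: out=0, reg = 0x8B515B
clock 4: out=1, reg = 0xC5A8AD
clock 5: out=1, reg = 0x62D456
clock 6: out=0, reg = 0xB16A2B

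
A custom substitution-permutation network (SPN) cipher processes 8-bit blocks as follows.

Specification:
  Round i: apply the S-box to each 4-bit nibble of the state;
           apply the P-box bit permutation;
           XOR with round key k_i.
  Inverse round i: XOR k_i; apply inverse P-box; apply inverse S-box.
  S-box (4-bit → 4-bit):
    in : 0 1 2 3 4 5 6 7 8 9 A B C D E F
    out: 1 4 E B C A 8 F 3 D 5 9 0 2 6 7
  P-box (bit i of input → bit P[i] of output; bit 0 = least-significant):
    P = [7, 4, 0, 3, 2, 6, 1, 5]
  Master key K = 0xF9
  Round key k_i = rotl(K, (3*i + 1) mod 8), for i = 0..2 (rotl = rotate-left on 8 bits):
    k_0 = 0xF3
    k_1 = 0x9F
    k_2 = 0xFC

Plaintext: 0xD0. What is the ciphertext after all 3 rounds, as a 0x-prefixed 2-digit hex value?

s_0 = plaintext = 0xD0
s_1 = Round(s_0, k_0) = 0x33
s_2 = Round(s_1, k_1) = 0x63
s_3 = Round(s_2, k_2) = 0x44

0x44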